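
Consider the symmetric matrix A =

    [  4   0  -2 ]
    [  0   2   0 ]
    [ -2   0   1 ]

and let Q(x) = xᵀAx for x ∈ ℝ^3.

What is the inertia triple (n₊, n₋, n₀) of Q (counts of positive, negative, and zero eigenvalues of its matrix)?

Row-reducing A symmetrically gives the diagonal entries 4, 2, 0.
Counting signs: 2 positive, 1 zero.

(2, 0, 1)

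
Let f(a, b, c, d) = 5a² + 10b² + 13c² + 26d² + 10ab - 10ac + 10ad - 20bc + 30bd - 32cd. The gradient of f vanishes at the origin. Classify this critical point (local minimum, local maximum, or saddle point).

local minimum

The Hessian at the origin is H = [[10, 10, -10, 10], [10, 20, -20, 30], [-10, -20, 26, -32], [10, 30, -32, 52]].
Congruent diagonalization of H (simultaneous row and column reduction) yields pivots 10, 10, 6, 4/3.
That gives 4 positive pivots.
H is positive definite, so the origin is a strict local minimum.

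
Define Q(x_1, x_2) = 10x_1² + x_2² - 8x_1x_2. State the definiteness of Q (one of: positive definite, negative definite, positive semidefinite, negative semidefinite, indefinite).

indefinite

The symmetric matrix of Q is [[10, -4], [-4, 1]].
For the 2×2 matrix [[10, -4], [-4, 1]]: det = 10·1 − (-4)² = -6, trace = 11.
det < 0 so the eigenvalues have opposite signs; the form is indefinite.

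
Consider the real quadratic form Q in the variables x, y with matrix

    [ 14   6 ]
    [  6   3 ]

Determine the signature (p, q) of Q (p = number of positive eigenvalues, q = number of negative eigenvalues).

(2, 0)

Symmetric row and column elimination reduces A to a congruent diagonal form with pivots 14, 3/7.
That gives 2 positive pivots.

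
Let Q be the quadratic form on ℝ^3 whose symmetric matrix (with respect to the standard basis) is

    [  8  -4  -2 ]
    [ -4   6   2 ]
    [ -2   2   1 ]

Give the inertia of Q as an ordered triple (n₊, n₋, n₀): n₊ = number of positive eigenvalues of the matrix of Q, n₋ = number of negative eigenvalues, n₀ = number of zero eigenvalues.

(3, 0, 0)

Symmetric row and column elimination reduces A to a congruent diagonal form with pivots 8, 4, 1/4.
That gives 3 positive pivots.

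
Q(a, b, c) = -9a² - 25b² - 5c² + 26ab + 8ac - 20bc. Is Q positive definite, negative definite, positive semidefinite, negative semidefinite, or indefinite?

negative definite

The symmetric matrix of Q is A = [[-9, 13, 4], [13, -25, -10], [4, -10, -5]].
Leading principal minors: Δ_1 = -9, Δ_2 = 56, Δ_3 = -20.
The signs alternate starting with Δ_1 < 0, so by Sylvester's criterion Q is negative definite.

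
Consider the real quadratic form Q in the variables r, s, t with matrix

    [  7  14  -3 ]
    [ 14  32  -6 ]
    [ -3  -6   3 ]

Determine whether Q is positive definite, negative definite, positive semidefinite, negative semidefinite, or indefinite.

positive definite

An LDLᵀ factorisation of A has diagonal entries 7, 4, 12/7.
So there are 3 positive pivots.
Hence Q is positive definite.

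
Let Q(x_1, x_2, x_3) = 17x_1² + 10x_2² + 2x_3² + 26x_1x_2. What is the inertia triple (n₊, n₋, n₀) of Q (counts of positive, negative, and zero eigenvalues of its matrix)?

(3, 0, 0)

The associated matrix is A = [[17, 13, 0], [13, 10, 0], [0, 0, 2]].
An LDLᵀ factorisation of A has diagonal entries 17, 1/17, 2.
That gives 3 positive pivots.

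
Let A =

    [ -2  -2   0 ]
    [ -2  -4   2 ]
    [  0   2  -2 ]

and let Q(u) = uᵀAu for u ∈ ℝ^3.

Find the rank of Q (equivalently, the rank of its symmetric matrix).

Symmetric row and column elimination reduces A to a congruent diagonal form with pivots -2, -2, 0.
So there are 2 negative, 1 zero pivots.
The rank is the number of nonzero pivots: 2.

2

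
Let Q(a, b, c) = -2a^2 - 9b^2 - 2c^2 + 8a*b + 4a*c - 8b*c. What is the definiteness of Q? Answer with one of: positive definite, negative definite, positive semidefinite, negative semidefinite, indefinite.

negative semidefinite

The associated matrix is A = [[-2, 4, 2], [4, -9, -4], [2, -4, -2]].
Symmetric row and column elimination reduces A to a congruent diagonal form with pivots -2, -1, 0.
Counting signs: 2 negative, 1 zero.
Hence Q is negative semidefinite.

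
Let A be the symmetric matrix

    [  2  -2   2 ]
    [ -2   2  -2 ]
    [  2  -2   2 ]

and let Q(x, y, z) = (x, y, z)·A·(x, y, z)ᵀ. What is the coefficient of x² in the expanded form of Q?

2

The coefficient of x² is the diagonal entry A[1,1] = 2.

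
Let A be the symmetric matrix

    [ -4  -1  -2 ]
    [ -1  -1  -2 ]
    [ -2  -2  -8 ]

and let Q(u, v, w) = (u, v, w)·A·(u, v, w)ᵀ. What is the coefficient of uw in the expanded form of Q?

The coefficient of uw is A[1,3] + A[3,1] = 2·(-2) = -4.

-4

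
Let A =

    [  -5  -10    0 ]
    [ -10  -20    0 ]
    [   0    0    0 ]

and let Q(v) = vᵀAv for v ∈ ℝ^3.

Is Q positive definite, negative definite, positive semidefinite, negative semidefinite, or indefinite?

negative semidefinite

Symmetric row and column elimination reduces A to a congruent diagonal form with pivots -5, 0, 0.
So there are 1 negative, 2 zero pivots.
Hence Q is negative semidefinite.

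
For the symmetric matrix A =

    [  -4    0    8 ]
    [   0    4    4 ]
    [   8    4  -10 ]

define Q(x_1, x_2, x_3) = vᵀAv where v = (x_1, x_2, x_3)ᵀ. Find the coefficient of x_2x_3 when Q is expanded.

The coefficient of x_2x_3 is A[2,3] + A[3,2] = 2·4 = 8.

8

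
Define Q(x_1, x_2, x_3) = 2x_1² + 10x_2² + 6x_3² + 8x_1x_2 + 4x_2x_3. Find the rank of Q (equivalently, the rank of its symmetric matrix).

The symmetric matrix is A = [[2, 4, 0], [4, 10, 2], [0, 2, 6]].
Congruent diagonalization of A (simultaneous row and column reduction) yields pivots 2, 2, 4.
So there are 3 positive pivots.
The rank is the number of nonzero pivots: 3.

3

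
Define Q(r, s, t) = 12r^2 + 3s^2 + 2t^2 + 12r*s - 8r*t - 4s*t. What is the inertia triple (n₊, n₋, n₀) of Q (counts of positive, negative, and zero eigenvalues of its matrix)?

The associated matrix is A = [[12, 6, -4], [6, 3, -2], [-4, -2, 2]].
Applying the same elementary operations to the rows and columns of A produces a congruent diagonal matrix with entries 12, 0, 2/3.
So there are 2 positive, 1 zero pivots.

(2, 0, 1)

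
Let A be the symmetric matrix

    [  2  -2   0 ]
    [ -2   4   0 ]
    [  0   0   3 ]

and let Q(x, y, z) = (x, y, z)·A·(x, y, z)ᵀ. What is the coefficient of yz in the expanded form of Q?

The coefficient of yz is A[2,3] + A[3,2] = 2·0 = 0.

0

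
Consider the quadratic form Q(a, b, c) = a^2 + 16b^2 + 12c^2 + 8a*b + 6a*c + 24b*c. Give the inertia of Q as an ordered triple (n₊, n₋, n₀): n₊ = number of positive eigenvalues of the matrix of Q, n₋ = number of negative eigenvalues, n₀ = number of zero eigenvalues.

The symmetric matrix is A = [[1, 4, 3], [4, 16, 12], [3, 12, 12]].
Congruent diagonalization of A (simultaneous row and column reduction) yields pivots 1, 0, 3.
That gives 2 positive, 1 zero pivots.

(2, 0, 1)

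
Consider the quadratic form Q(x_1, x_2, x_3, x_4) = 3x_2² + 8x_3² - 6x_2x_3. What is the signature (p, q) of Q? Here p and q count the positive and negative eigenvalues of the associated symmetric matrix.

Write A = [[0, 0, 0, 0], [0, 3, -3, 0], [0, -3, 8, 0], [0, 0, 0, 0]].
Row-reducing A symmetrically gives the diagonal entries 0, 3, 5, 0.
Counting signs: 2 positive, 2 zero.

(2, 0)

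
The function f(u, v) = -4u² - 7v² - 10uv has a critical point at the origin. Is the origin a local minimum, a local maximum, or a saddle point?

local maximum

The Hessian at the origin is H = [[-8, -10], [-10, -14]].
det H = -8·-14 − (-10)² = 12 > 0 and H[1,1] = -8 < 0, so H is negative definite.
Therefore the origin is a local maximum.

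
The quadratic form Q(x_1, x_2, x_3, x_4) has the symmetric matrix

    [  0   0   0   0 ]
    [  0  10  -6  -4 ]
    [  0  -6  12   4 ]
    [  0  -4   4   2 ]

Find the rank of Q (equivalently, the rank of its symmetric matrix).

Row-reducing A symmetrically gives the diagonal entries 0, 10, 42/5, 2/21.
That gives 3 positive, 1 zero pivots.
The rank is the number of nonzero pivots: 3.

3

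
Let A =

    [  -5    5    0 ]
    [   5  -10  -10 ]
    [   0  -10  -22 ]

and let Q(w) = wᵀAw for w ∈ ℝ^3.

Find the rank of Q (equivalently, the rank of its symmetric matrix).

3

An LDLᵀ factorisation of A has diagonal entries -5, -5, -2.
So there are 3 negative pivots.
The rank is the number of nonzero pivots: 3.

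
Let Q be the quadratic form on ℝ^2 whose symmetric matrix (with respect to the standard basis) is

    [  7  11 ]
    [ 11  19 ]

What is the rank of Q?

Row-reducing A symmetrically gives the diagonal entries 7, 12/7.
That gives 2 positive pivots.
The rank is the number of nonzero pivots: 2.

2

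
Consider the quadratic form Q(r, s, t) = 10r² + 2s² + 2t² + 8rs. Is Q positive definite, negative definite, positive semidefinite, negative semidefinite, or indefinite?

The symmetric matrix of Q is A = [[10, 4, 0], [4, 2, 0], [0, 0, 2]].
Leading principal minors: Δ_1 = 10, Δ_2 = 4, Δ_3 = 8.
All leading principal minors are positive, so by Sylvester's criterion Q is positive definite.

positive definite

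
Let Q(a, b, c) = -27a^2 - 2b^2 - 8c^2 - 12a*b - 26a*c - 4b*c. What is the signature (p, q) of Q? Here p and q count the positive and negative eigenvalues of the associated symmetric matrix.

The symmetric matrix is A = [[-27, -6, -13], [-6, -2, -2], [-13, -2, -8]].
An LDLᵀ factorisation of A has diagonal entries -27, -2/3, -5/9.
So there are 3 negative pivots.

(0, 3)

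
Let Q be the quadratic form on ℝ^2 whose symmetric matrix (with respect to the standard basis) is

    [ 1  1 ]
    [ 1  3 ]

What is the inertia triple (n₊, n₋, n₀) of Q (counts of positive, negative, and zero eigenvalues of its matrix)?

Congruent diagonalization of A (simultaneous row and column reduction) yields pivots 1, 2.
Counting signs: 2 positive.

(2, 0, 0)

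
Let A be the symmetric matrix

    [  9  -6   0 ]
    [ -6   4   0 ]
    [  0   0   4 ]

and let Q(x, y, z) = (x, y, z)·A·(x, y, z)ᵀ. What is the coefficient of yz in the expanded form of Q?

0

The coefficient of yz is A[2,3] + A[3,2] = 2·0 = 0.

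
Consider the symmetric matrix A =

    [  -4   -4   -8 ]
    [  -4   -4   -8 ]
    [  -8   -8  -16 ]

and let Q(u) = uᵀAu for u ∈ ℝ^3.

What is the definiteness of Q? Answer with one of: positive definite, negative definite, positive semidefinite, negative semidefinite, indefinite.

negative semidefinite

Symmetric row and column elimination reduces A to a congruent diagonal form with pivots -4, 0, 0.
That gives 1 negative, 2 zero pivots.
Hence Q is negative semidefinite.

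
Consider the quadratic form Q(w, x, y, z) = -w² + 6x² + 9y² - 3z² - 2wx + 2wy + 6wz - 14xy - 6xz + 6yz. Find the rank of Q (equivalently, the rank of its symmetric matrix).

3

Write A = [[-1, -1, 1, 3], [-1, 6, -7, -3], [1, -7, 9, 3], [3, -3, 3, -3]].
Symmetric row and column elimination reduces A to a congruent diagonal form with pivots -1, 7, 6/7, 0.
So there are 2 positive, 1 negative, 1 zero pivots.
The rank is the number of nonzero pivots: 3.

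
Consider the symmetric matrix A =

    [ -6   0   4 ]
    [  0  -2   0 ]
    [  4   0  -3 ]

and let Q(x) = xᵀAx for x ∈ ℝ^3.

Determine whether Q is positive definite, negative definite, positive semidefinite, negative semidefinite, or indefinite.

Leading principal minors: Δ_1 = -6, Δ_2 = 12, Δ_3 = -4.
The signs alternate starting with Δ_1 < 0, so by Sylvester's criterion Q is negative definite.

negative definite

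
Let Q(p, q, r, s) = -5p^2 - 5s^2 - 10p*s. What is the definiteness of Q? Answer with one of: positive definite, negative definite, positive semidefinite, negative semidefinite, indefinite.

The symmetric matrix is A = [[-5, 0, 0, -5], [0, 0, 0, 0], [0, 0, 0, 0], [-5, 0, 0, -5]].
Symmetric row and column elimination reduces A to a congruent diagonal form with pivots -5, 0, 0, 0.
That gives 1 negative, 3 zero pivots.
Hence Q is negative semidefinite.

negative semidefinite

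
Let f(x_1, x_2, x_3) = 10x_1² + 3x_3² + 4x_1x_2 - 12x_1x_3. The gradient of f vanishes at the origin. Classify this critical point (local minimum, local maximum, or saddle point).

saddle point

The Hessian at the origin is H = [[20, 4, -12], [4, 0, 0], [-12, 0, 6]].
Applying the same elementary operations to the rows and columns of H produces a congruent diagonal matrix with entries 20, -4/5, 6.
Counting signs: 2 positive, 1 negative.
H is indefinite, so the origin is a saddle point.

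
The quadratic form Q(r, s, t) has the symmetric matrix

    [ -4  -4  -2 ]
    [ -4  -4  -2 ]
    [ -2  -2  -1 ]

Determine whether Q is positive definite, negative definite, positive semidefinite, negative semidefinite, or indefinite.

negative semidefinite

Symmetric row and column elimination reduces A to a congruent diagonal form with pivots -4, 0, 0.
Counting signs: 1 negative, 2 zero.
Hence Q is negative semidefinite.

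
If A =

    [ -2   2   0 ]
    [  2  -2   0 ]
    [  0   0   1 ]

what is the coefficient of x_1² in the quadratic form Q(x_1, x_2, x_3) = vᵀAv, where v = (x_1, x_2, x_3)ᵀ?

-2

The coefficient of x_1² is the diagonal entry A[1,1] = -2.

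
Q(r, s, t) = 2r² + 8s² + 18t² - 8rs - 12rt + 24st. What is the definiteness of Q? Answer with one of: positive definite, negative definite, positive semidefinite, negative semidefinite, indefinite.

positive semidefinite

The associated matrix is A = [[2, -4, -6], [-4, 8, 12], [-6, 12, 18]].
Congruent diagonalization of A (simultaneous row and column reduction) yields pivots 2, 0, 0.
Counting signs: 1 positive, 2 zero.
Hence Q is positive semidefinite.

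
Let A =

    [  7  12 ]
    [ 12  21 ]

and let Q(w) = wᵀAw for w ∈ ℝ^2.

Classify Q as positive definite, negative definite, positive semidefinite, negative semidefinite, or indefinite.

positive definite

Symmetric row and column elimination reduces A to a congruent diagonal form with pivots 7, 3/7.
So there are 2 positive pivots.
Hence Q is positive definite.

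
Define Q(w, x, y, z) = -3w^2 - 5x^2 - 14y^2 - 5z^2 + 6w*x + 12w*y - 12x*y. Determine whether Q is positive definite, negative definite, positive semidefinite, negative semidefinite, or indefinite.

The associated matrix is A = [[-3, 3, 6, 0], [3, -5, -6, 0], [6, -6, -14, 0], [0, 0, 0, -5]].
Symmetric row and column elimination reduces A to a congruent diagonal form with pivots -3, -2, -2, -5.
That gives 4 negative pivots.
Hence Q is negative definite.

negative definite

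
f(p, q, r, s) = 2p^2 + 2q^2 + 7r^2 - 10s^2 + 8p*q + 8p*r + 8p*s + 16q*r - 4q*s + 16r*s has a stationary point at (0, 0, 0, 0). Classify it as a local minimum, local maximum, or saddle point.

saddle point

The Hessian at the origin is H = [[4, 8, 8, 8], [8, 4, 16, -4], [8, 16, 14, 16], [8, -4, 16, -20]].
An LDLᵀ factorisation of H has diagonal entries 4, -12, -2, -8/3.
Counting signs: 1 positive, 3 negative.
H is indefinite, so the origin is a saddle point.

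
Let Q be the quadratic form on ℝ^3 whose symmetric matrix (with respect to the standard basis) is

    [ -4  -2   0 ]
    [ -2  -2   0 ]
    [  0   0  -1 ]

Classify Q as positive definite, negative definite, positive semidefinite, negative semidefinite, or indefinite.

Leading principal minors: Δ_1 = -4, Δ_2 = 4, Δ_3 = -4.
The signs alternate starting with Δ_1 < 0, so by Sylvester's criterion Q is negative definite.

negative definite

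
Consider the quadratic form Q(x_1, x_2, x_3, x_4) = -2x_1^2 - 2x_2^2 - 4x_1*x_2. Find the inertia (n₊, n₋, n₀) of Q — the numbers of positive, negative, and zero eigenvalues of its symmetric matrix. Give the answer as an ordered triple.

(0, 1, 3)

Write A = [[-2, -2, 0, 0], [-2, -2, 0, 0], [0, 0, 0, 0], [0, 0, 0, 0]].
Applying the same elementary operations to the rows and columns of A produces a congruent diagonal matrix with entries -2, 0, 0, 0.
Counting signs: 1 negative, 3 zero.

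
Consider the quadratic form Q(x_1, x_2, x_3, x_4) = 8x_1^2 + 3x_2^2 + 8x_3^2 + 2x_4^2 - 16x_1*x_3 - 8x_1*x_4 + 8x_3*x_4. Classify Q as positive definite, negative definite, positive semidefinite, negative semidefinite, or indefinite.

positive semidefinite

The associated matrix is A = [[8, 0, -8, -4], [0, 3, 0, 0], [-8, 0, 8, 4], [-4, 0, 4, 2]].
Congruent diagonalization of A (simultaneous row and column reduction) yields pivots 8, 3, 0, 0.
So there are 2 positive, 2 zero pivots.
Hence Q is positive semidefinite.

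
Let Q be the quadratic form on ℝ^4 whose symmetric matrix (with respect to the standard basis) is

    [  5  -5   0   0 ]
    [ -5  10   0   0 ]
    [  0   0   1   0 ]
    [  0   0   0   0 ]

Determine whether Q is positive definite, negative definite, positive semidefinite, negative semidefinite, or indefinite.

Row-reducing A symmetrically gives the diagonal entries 5, 5, 1, 0.
That gives 3 positive, 1 zero pivots.
Hence Q is positive semidefinite.

positive semidefinite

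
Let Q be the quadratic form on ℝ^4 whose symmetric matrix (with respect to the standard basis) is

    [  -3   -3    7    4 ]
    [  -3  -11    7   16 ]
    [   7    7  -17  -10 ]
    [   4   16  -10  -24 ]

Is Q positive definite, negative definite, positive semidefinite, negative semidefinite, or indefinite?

negative semidefinite

Symmetric row and column elimination reduces A to a congruent diagonal form with pivots -3, -8, -2/3, 0.
So there are 3 negative, 1 zero pivots.
Hence Q is negative semidefinite.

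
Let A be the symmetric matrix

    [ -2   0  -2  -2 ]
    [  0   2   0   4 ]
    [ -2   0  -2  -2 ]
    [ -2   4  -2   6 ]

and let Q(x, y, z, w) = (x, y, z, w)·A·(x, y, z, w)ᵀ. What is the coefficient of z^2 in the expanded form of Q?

The coefficient of z^2 is the diagonal entry A[3,3] = -2.

-2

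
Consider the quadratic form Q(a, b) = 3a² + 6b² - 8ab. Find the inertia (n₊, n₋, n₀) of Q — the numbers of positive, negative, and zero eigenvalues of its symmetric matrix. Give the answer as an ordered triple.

The associated matrix is A = [[3, -4], [-4, 6]].
Symmetric row and column elimination reduces A to a congruent diagonal form with pivots 3, 2/3.
That gives 2 positive pivots.

(2, 0, 0)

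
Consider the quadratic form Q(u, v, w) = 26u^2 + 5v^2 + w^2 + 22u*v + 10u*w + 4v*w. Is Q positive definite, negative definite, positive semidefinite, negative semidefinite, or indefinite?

positive semidefinite

Write A = [[26, 11, 5], [11, 5, 2], [5, 2, 1]].
Row-reducing A symmetrically gives the diagonal entries 26, 9/26, 0.
That gives 2 positive, 1 zero pivots.
Hence Q is positive semidefinite.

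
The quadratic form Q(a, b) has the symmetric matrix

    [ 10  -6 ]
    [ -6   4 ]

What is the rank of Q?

Congruent diagonalization of A (simultaneous row and column reduction) yields pivots 10, 2/5.
Counting signs: 2 positive.
The rank is the number of nonzero pivots: 2.

2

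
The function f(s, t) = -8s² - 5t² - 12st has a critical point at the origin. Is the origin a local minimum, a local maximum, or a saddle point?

local maximum

The Hessian at the origin is H = [[-16, -12], [-12, -10]].
det H = -16·-10 − (-12)² = 16 > 0 and H[1,1] = -16 < 0, so H is negative definite.
Therefore the origin is a local maximum.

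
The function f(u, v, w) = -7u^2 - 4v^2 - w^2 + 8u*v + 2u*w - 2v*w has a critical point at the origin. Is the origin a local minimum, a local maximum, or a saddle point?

local maximum

The Hessian at the origin is H = [[-14, 8, 2], [8, -8, -2], [2, -2, -2]].
Applying the same elementary operations to the rows and columns of H produces a congruent diagonal matrix with entries -14, -24/7, -3/2.
That gives 3 negative pivots.
H is negative definite, so the origin is a strict local maximum.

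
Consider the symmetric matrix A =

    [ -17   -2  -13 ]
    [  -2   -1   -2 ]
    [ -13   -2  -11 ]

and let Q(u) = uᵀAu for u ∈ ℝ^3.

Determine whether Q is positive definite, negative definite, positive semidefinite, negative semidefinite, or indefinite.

An LDLᵀ factorisation of A has diagonal entries -17, -13/17, -10/13.
So there are 3 negative pivots.
Hence Q is negative definite.

negative definite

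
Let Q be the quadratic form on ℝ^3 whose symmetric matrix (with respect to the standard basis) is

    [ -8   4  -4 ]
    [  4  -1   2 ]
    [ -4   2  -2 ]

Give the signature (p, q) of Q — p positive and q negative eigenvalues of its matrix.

(1, 1)

Congruent diagonalization of A (simultaneous row and column reduction) yields pivots -8, 1, 0.
So there are 1 positive, 1 negative, 1 zero pivots.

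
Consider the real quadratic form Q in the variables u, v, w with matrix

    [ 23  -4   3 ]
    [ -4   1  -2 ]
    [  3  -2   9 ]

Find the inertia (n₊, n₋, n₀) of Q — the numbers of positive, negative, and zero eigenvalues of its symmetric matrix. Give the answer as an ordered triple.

An LDLᵀ factorisation of A has diagonal entries 23, 7/23, 10/7.
Counting signs: 3 positive.

(3, 0, 0)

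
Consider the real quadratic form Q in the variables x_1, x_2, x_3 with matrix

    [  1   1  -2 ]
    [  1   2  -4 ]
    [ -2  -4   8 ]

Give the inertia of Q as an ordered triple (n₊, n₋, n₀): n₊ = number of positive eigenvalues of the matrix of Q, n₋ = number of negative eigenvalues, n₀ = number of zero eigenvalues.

Symmetric row and column elimination reduces A to a congruent diagonal form with pivots 1, 1, 0.
So there are 2 positive, 1 zero pivots.

(2, 0, 1)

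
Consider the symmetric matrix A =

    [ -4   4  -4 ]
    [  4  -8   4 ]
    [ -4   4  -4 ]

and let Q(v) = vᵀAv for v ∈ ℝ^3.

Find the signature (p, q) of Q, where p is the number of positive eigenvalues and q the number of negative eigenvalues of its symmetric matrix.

(0, 2)

Applying the same elementary operations to the rows and columns of A produces a congruent diagonal matrix with entries -4, -4, 0.
That gives 2 negative, 1 zero pivots.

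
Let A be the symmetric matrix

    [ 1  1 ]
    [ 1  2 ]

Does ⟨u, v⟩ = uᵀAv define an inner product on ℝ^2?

yes

Symmetric row and column elimination reduces A to a congruent diagonal form with pivots 1, 1.
That gives 2 positive pivots.
Hence Q is positive definite.
⟨·,·⟩ is an inner product exactly when A is positive definite.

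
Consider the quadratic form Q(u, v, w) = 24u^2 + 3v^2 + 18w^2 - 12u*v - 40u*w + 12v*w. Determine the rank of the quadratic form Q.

3

The symmetric matrix is A = [[24, -6, -20], [-6, 3, 6], [-20, 6, 18]].
Applying the same elementary operations to the rows and columns of A produces a congruent diagonal matrix with entries 24, 3/2, 2/3.
That gives 3 positive pivots.
The rank is the number of nonzero pivots: 3.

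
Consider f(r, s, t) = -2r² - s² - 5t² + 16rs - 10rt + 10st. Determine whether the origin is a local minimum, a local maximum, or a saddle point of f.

The Hessian at the origin is H = [[-4, 16, -10], [16, -2, 10], [-10, 10, -10]].
An LDLᵀ factorisation of H has diagonal entries -4, 62, 15/31.
Counting signs: 2 positive, 1 negative.
H is indefinite, so the origin is a saddle point.

saddle point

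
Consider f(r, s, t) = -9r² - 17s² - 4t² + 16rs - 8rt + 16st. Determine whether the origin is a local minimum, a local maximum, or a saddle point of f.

The Hessian at the origin is H = [[-18, 16, -8], [16, -34, 16], [-8, 16, -8]].
Row-reducing H symmetrically gives the diagonal entries -18, -178/9, -40/89.
That gives 3 negative pivots.
H is negative definite, so the origin is a strict local maximum.

local maximum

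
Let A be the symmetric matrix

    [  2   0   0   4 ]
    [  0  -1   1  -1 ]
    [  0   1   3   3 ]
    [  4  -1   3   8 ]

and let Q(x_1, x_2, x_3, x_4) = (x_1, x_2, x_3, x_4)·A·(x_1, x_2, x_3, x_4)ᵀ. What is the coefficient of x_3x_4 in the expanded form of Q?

6

The coefficient of x_3x_4 is A[3,4] + A[4,3] = 2·3 = 6.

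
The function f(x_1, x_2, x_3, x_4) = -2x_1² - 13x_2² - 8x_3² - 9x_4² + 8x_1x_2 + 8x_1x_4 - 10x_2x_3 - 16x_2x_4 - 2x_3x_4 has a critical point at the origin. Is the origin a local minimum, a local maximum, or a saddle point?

The Hessian at the origin is H = [[-4, 8, 0, 8], [8, -26, -10, -16], [0, -10, -16, -2], [8, -16, -2, -18]].
Congruent diagonalization of H (simultaneous row and column reduction) yields pivots -4, -10, -6, -4/3.
That gives 4 negative pivots.
H is negative definite, so the origin is a strict local maximum.

local maximum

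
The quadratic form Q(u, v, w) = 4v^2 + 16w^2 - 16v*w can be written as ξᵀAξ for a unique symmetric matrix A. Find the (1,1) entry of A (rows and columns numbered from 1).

0

The coefficient of u^2 in Q is 0, and that is exactly A[1,1].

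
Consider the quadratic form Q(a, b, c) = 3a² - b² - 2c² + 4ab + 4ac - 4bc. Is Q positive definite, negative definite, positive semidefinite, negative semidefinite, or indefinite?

indefinite

The associated matrix is A = [[3, 2, 2], [2, -1, -2], [2, -2, -2]].
Symmetric row and column elimination reduces A to a congruent diagonal form with pivots 3, -7/3, 10/7.
That gives 2 positive, 1 negative pivots.
Hence Q is indefinite.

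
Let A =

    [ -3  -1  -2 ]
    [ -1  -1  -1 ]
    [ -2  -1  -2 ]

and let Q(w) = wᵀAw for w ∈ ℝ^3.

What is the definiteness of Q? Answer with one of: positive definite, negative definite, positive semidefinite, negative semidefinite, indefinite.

negative definite

Leading principal minors: Δ_1 = -3, Δ_2 = 2, Δ_3 = -1.
The signs alternate starting with Δ_1 < 0, so by Sylvester's criterion Q is negative definite.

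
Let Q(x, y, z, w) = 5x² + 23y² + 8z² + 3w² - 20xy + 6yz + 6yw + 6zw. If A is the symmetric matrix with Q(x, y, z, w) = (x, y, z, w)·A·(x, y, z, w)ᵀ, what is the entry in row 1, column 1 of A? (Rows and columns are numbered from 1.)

5

The coefficient of x² in Q is 5, and that is exactly A[1,1].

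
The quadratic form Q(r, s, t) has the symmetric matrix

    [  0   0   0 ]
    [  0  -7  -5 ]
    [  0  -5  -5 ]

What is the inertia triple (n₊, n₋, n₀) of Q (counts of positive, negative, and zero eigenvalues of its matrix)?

Applying the same elementary operations to the rows and columns of A produces a congruent diagonal matrix with entries 0, -7, -10/7.
So there are 2 negative, 1 zero pivots.

(0, 2, 1)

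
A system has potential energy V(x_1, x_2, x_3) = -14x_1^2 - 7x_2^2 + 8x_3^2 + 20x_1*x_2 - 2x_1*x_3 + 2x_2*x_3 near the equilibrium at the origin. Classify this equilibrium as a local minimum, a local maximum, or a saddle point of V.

The Hessian at the origin is H = [[-28, 20, -2], [20, -14, 2], [-2, 2, 16]].
Applying the same elementary operations to the rows and columns of H produces a congruent diagonal matrix with entries -28, 2/7, 15.
Counting signs: 2 positive, 1 negative.
H is indefinite, so the origin is a saddle point.

saddle point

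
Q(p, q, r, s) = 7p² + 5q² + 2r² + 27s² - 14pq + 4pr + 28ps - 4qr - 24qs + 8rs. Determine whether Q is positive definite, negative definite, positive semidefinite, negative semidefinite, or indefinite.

The associated matrix is A = [[7, -7, 2, 14], [-7, 5, -2, -12], [2, -2, 2, 4], [14, -12, 4, 27]].
Congruent diagonalization of A (simultaneous row and column reduction) yields pivots 7, -2, 10/7, 1.
Counting signs: 3 positive, 1 negative.
Hence Q is indefinite.

indefinite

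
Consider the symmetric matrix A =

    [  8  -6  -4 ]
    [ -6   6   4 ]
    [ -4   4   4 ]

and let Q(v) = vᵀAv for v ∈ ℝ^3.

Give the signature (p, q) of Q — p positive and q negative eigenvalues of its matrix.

(3, 0)

An LDLᵀ factorisation of A has diagonal entries 8, 3/2, 4/3.
So there are 3 positive pivots.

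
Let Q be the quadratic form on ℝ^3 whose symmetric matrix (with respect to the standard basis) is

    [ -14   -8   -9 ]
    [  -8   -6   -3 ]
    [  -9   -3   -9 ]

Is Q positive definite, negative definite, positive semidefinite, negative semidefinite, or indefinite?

negative semidefinite

Row-reducing A symmetrically gives the diagonal entries -14, -10/7, 0.
So there are 2 negative, 1 zero pivots.
Hence Q is negative semidefinite.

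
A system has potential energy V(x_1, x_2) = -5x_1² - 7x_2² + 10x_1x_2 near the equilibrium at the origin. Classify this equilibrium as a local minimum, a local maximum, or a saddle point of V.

The Hessian at the origin is H = [[-10, 10], [10, -14]].
det H = -10·-14 − (10)² = 40 > 0 and H[1,1] = -10 < 0, so H is negative definite.
Therefore the origin is a local maximum.

local maximum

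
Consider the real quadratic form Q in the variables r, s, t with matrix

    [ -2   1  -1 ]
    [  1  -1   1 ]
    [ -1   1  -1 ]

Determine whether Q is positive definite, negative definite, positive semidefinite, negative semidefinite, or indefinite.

negative semidefinite

Row-reducing A symmetrically gives the diagonal entries -2, -1/2, 0.
That gives 2 negative, 1 zero pivots.
Hence Q is negative semidefinite.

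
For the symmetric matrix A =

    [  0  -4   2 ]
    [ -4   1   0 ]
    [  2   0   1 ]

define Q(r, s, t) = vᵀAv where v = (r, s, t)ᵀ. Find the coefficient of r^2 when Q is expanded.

0

The coefficient of r^2 is the diagonal entry A[1,1] = 0.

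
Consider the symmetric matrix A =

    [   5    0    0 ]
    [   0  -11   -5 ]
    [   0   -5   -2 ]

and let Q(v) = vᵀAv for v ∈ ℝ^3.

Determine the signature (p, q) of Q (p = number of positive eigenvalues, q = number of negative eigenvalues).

Row-reducing A symmetrically gives the diagonal entries 5, -11, 3/11.
So there are 2 positive, 1 negative pivots.

(2, 1)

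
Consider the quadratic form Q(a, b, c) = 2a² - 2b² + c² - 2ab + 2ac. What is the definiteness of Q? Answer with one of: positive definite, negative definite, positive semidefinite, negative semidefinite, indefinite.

The symmetric matrix is A = [[2, -1, 1], [-1, -2, 0], [1, 0, 1]].
Congruent diagonalization of A (simultaneous row and column reduction) yields pivots 2, -5/2, 3/5.
Counting signs: 2 positive, 1 negative.
Hence Q is indefinite.

indefinite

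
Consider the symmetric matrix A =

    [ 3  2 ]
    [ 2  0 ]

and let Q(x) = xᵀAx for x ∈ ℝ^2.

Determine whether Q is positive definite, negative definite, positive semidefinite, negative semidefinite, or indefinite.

For the 2×2 matrix [[3, 2], [2, 0]]: det = 3·0 − (2)² = -4, trace = 3.
det < 0 so the eigenvalues have opposite signs; the form is indefinite.

indefinite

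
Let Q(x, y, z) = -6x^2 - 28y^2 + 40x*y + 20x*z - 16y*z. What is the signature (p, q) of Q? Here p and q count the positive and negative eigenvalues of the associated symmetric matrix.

The associated matrix is A = [[-6, 20, 10], [20, -28, -8], [10, -8, 0]].
Row-reducing A symmetrically gives the diagonal entries -6, 116/3, 2/29.
So there are 2 positive, 1 negative pivots.

(2, 1)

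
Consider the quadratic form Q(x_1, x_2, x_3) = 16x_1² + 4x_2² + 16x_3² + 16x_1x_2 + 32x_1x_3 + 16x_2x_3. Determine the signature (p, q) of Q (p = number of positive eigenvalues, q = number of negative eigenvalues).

The symmetric matrix is A = [[16, 8, 16], [8, 4, 8], [16, 8, 16]].
Row-reducing A symmetrically gives the diagonal entries 16, 0, 0.
That gives 1 positive, 2 zero pivots.

(1, 0)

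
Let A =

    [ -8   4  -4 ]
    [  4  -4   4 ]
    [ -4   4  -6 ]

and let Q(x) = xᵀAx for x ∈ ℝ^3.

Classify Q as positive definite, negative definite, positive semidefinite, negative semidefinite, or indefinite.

negative definite

Leading principal minors: Δ_1 = -8, Δ_2 = 16, Δ_3 = -32.
The signs alternate starting with Δ_1 < 0, so by Sylvester's criterion Q is negative definite.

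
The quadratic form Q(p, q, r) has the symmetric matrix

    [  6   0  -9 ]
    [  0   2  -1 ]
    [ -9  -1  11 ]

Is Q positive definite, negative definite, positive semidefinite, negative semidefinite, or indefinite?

indefinite

Row-reducing A symmetrically gives the diagonal entries 6, 2, -3.
Counting signs: 2 positive, 1 negative.
Hence Q is indefinite.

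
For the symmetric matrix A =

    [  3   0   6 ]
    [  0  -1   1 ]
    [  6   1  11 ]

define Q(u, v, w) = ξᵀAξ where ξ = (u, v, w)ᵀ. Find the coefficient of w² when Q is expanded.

11

The coefficient of w² is the diagonal entry A[3,3] = 11.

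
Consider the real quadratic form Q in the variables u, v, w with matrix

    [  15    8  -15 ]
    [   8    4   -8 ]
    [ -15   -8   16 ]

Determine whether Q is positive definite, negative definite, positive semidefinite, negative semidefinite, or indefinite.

indefinite

Row-reducing A symmetrically gives the diagonal entries 15, -4/15, 1.
Counting signs: 2 positive, 1 negative.
Hence Q is indefinite.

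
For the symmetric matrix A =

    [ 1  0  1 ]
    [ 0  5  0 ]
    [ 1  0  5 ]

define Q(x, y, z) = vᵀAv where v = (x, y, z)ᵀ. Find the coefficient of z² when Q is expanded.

The coefficient of z² is the diagonal entry A[3,3] = 5.

5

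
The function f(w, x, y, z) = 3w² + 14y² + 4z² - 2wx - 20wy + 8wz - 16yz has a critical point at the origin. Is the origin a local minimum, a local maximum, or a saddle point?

saddle point

The Hessian at the origin is H = [[6, -2, -20, 8], [-2, 0, 0, 0], [-20, 0, 28, -16], [8, 0, -16, 8]].
Symmetric row and column elimination reduces H to a congruent diagonal form with pivots 6, -2/3, 28, -8/7.
Counting signs: 2 positive, 2 negative.
H is indefinite, so the origin is a saddle point.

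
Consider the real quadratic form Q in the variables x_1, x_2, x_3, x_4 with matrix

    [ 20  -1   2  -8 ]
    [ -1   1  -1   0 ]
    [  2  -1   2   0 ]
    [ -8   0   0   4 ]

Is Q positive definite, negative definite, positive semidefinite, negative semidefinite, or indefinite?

positive definite

Applying the same elementary operations to the rows and columns of A produces a congruent diagonal matrix with entries 20, 19/20, 18/19, 4/9.
Counting signs: 4 positive.
Hence Q is positive definite.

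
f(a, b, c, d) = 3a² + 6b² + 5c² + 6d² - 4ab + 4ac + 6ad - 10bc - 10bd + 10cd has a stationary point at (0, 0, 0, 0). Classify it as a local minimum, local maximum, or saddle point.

local minimum

The Hessian at the origin is H = [[6, -4, 4, 6], [-4, 12, -10, -10], [4, -10, 10, 10], [6, -10, 10, 12]].
Applying the same elementary operations to the rows and columns of H produces a congruent diagonal matrix with entries 6, 28/3, 11/7, 12/11.
Counting signs: 4 positive.
H is positive definite, so the origin is a strict local minimum.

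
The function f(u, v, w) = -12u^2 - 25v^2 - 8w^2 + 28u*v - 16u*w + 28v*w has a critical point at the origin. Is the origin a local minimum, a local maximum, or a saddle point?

local maximum

The Hessian at the origin is H = [[-24, 28, -16], [28, -50, 28], [-16, 28, -16]].
Symmetric row and column elimination reduces H to a congruent diagonal form with pivots -24, -52/3, -4/13.
So there are 3 negative pivots.
H is negative definite, so the origin is a strict local maximum.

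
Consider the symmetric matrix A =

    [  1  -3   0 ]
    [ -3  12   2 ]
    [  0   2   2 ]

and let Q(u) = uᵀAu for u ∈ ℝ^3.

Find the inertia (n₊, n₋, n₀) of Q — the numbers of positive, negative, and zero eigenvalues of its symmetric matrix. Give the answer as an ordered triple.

(3, 0, 0)

Applying the same elementary operations to the rows and columns of A produces a congruent diagonal matrix with entries 1, 3, 2/3.
Counting signs: 3 positive.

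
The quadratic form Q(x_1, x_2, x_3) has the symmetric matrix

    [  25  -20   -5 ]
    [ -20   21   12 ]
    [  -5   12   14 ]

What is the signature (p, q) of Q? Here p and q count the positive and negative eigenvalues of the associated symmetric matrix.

Row-reducing A symmetrically gives the diagonal entries 25, 5, 1/5.
Counting signs: 3 positive.

(3, 0)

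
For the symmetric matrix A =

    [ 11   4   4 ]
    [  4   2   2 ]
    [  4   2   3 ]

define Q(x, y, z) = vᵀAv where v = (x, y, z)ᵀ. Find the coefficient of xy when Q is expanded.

8

The coefficient of xy is A[1,2] + A[2,1] = 2·4 = 8.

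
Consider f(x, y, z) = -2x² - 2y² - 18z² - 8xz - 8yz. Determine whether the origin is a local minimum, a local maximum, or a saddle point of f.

The Hessian at the origin is H = [[-4, 0, -8], [0, -4, -8], [-8, -8, -36]].
Symmetric row and column elimination reduces H to a congruent diagonal form with pivots -4, -4, -4.
So there are 3 negative pivots.
H is negative definite, so the origin is a strict local maximum.

local maximum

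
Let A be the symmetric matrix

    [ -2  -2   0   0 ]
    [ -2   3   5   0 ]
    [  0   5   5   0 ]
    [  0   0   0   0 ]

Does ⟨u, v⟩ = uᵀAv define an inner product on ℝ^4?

no

Row-reducing A symmetrically gives the diagonal entries -2, 5, 0, 0.
So there are 1 positive, 1 negative, 2 zero pivots.
Hence Q is indefinite.
⟨·,·⟩ is an inner product exactly when A is positive definite.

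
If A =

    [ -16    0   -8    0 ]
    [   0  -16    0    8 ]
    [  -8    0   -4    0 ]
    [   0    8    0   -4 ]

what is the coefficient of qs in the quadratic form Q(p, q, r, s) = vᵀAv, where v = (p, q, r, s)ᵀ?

16

The coefficient of qs is A[2,4] + A[4,2] = 2·8 = 16.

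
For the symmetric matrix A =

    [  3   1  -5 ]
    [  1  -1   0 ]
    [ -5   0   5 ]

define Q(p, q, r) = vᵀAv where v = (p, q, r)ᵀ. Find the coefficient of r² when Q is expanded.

The coefficient of r² is the diagonal entry A[3,3] = 5.

5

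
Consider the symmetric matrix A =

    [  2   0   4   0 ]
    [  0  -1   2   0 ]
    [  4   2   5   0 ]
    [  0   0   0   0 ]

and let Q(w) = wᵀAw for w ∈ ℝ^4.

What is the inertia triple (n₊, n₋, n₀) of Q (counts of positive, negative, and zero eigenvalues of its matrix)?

Congruent diagonalization of A (simultaneous row and column reduction) yields pivots 2, -1, 1, 0.
That gives 2 positive, 1 negative, 1 zero pivots.

(2, 1, 1)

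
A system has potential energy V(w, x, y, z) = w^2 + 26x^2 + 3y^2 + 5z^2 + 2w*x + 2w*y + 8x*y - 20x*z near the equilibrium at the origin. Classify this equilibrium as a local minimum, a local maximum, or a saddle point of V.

local minimum

The Hessian at the origin is H = [[2, 2, 2, 0], [2, 52, 8, -20], [2, 8, 6, 0], [0, -20, 0, 10]].
An LDLᵀ factorisation of H has diagonal entries 2, 50, 82/25, 10/41.
Counting signs: 4 positive.
H is positive definite, so the origin is a strict local minimum.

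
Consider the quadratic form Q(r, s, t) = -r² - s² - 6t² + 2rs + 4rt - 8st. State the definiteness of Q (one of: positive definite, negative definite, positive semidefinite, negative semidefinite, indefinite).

indefinite

The symmetric matrix is A = [[-1, 1, 2], [1, -1, -4], [2, -4, -6]].
A is congruent to a diagonal matrix with 1 positive, 2 negative and 0 zero entries, so Q is indefinite.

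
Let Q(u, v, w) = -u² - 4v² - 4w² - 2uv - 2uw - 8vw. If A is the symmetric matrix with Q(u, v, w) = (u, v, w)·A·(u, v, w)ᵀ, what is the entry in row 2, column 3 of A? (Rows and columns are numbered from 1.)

-4

The coefficient of v·w in Q is -8. For a symmetric A this equals A[2,3] + A[3,2] = 2·A[2,3].
So A[2,3] = -8/2 = -4.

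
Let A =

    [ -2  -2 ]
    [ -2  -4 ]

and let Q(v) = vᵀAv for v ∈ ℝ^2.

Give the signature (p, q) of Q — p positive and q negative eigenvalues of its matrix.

Symmetric row and column elimination reduces A to a congruent diagonal form with pivots -2, -2.
So there are 2 negative pivots.

(0, 2)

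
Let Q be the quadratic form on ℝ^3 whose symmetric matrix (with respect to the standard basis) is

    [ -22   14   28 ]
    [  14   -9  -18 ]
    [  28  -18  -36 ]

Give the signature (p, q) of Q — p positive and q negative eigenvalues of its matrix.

(0, 2)

Symmetric row and column elimination reduces A to a congruent diagonal form with pivots -22, -1/11, 0.
Counting signs: 2 negative, 1 zero.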